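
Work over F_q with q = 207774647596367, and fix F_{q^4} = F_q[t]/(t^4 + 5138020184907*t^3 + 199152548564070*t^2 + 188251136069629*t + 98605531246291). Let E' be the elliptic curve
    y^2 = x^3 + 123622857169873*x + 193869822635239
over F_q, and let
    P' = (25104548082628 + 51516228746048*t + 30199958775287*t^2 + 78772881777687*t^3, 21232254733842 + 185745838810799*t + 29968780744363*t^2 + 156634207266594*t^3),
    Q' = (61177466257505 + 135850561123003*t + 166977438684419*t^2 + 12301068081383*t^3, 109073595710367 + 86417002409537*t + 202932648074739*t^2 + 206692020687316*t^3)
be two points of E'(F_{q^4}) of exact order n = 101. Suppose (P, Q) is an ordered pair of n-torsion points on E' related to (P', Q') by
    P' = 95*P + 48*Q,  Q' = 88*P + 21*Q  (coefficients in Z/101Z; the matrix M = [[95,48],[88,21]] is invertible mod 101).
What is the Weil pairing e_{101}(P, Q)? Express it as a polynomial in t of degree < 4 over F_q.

Since e_{101}(P,P)=e_{101}(Q,Q)=1 and e_{101}(Q,P)=e_{101}(P,Q)^{-1}, expanding e_{101}(95*P + 48*Q,88*P + 21*Q) leaves e(P,Q)^det(M).
Hence e(P,Q) = e(P',Q')^{72} where 72 = 94^{-1} mod 101.
Double-and-add over 1100101: 7-1 doublings, 4-1 additions; each step l_{T,T}/v_{2T} or l_{T,P'}/v at Q'+S for random S.
f_P(D_Q)/f_Q(D_P) = 189938897712405 + 53593270754098*t + 184599772775170*t^2 + 142172983836941*t^3.
Finally e_{101}(P,Q) = 168113616483223 + 22808471687328*t + 42693481693620*t^2 + 200780003219284*t^3.

168113616483223 + 22808471687328*t + 42693481693620*t^2 + 200780003219284*t^3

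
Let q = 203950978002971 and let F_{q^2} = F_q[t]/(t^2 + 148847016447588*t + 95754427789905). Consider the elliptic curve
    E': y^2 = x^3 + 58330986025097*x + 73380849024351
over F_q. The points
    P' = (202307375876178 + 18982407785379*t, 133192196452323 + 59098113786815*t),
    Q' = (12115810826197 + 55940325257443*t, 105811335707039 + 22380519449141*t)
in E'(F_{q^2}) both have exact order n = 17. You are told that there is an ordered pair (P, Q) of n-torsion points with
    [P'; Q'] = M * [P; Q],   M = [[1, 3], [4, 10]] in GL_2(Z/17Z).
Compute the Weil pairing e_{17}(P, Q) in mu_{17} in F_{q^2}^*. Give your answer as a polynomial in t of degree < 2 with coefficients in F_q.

e_{17}(aP+bQ,cP+dQ) = e_{17}(P,Q)^(ad-bc); with (a,b,c,d)=(1,3,4,10) this gives the det-17 law.
1*10 - 3*4 = -2; reduced mod 17: det = 15, inverse 8.
Miller loop for e_{17} over F_{203950978002971^2}: bits of 17 = 10001; 4 double steps + 1 add steps, l/v at each.
f_P(D_Q)/f_Q(D_P) = 136291324281523 + 88659734255404*t.
e_{17}(P,Q) = (136291324281523 + 88659734255404*t)^{8} = 91408544347434 + 34402285052524*t.

91408544347434 + 34402285052524*t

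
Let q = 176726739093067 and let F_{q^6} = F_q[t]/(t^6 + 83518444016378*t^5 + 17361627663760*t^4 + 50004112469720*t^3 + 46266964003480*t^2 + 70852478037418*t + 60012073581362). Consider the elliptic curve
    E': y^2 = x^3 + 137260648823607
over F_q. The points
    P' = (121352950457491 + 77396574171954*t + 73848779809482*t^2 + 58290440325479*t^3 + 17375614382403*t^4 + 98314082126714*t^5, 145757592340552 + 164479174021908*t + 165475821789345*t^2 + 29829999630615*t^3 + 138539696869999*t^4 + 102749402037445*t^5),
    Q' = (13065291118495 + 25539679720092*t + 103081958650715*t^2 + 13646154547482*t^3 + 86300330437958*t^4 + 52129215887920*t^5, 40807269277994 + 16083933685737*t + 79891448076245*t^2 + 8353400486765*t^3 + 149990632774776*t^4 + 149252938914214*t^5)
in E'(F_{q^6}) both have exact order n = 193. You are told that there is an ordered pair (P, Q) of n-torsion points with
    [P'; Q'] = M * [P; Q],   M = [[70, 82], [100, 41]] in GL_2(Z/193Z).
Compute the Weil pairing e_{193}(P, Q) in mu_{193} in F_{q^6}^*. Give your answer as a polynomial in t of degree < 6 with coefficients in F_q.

Under M = [[70,82],[100,41]] in GL_2(Z/193), e_{193}(P',Q') = e_{193}(P,Q)^(70*41-82*100 mod 193).
So e_{193}(P,Q) = e_{193}(P',Q')^{60}, since 74*60 = 1 mod 193.
Run Miller on y^2=x^3+137260648823607 over F_{176726739093067}: ladder 11000001 (8 bits); e = f_P(D_Q)/f_Q(D_P).
The quotient is 13450538052359 + 18993474936788*t + 57145942838951*t^2 + 122974437548953*t^3 + 65973386323403*t^4 + 139962538858363*t^5.
Finally e_{193}(P,Q) = 166941765739024 + 103075604872667*t + 3315521389043*t^2 + 83545471655920*t^3 + 61618570846998*t^4 + 58533693292070*t^5.

166941765739024 + 103075604872667*t + 3315521389043*t^2 + 83545471655920*t^3 + 61618570846998*t^4 + 58533693292070*t^5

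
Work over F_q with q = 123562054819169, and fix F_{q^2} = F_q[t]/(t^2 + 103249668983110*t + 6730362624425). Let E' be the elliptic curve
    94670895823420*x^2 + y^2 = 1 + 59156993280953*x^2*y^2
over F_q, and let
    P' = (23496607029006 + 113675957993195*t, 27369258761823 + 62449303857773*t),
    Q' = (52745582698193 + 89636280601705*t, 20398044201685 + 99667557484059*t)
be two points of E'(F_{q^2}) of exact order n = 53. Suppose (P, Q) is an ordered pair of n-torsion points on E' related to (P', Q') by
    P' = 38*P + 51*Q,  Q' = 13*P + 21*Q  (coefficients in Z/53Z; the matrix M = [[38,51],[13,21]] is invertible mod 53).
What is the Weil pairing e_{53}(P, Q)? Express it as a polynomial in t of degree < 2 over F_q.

18660220409835 + 113871402181577*t

e_{53} is bilinear + alternating on E[53], so e_{53}(38*P + 51*Q, 13*P + 21*Q) = e_{53}(P,Q)^(38*21-51*13).
det M = 38*21 - 51*13 = 135 = 29 (mod 53); 29^{-1} = 11 (mod 53).
Map (x,y)_Ed via u=(1+y)/(1-y), v=(1+y)/((1-y)x) to Montgomery A=27583895542651,B=49844842388594; then to (a',b')=(40242614580548,12996130727466).
Double-and-add over 110101: 6-1 doublings, 4-1 additions; each step l_{T,T}/v_{2T} or l_{T,P'}/v at Q'+S for random S.
So e_{53}(P',Q') = 105010858432215 + 22367277339974*t.
Finally e_{53}(P,Q) = 18660220409835 + 113871402181577*t.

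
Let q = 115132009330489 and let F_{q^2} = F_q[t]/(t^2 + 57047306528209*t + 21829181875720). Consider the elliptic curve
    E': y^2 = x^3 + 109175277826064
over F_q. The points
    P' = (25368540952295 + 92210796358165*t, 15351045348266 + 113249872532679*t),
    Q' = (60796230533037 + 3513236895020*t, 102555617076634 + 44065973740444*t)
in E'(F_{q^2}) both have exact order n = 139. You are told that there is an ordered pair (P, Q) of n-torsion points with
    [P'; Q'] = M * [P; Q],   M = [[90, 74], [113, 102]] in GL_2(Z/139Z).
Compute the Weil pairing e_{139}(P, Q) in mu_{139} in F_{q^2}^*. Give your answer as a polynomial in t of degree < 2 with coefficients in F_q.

26743694846663 + 111327819580744*t

Alternating bilinearity on E[139] (values in mu_{139} in F_{115132009330489^2}) gives e(P',Q') = e(P,Q)^det(M).
det(M) mod 139 = 123; its inverse in (Z/139)^* is 26 (check: 123*26 mod 139 = 1).
Run Miller on y^2=x^3+109175277826064 over F_{115132009330489}: ladder 10001011 (8 bits); e = f_P(D_Q)/f_Q(D_P).
Result: e(P',Q') = 17226657893746 + 24250608030821*t.
e_{139}(P,Q) = (17226657893746 + 24250608030821*t)^{26} = 26743694846663 + 111327819580744*t.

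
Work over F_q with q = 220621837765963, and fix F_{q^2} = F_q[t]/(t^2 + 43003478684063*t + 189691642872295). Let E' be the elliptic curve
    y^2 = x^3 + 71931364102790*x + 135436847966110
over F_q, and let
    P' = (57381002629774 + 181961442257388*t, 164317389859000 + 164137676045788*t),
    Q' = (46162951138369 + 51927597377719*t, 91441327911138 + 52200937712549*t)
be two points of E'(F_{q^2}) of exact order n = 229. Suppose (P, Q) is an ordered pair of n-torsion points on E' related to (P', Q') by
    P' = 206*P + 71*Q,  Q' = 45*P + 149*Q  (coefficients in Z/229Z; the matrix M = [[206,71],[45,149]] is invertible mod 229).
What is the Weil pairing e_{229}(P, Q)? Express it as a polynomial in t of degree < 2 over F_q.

The 229-Weil pairing on E[229] over F_{220621837765963} is alternating-bilinear: e_{229}(P',Q') = e_{229}(P,Q)^det(M).
Inverting 19 mod 229: 217. Thus e_{229}(P,Q) = e(P',Q')^{217}.
8-bit Miller (11100101) on E'/F_{220621837765963} with a'=71931364102790, b'=135436847966110: accumulate tangent/chord ratios at Q'+S and P'+S'.
e_{229}(P',Q') = 147392553099351 + 197478054865407*t.
e_{229}(P,Q) = (147392553099351 + 197478054865407*t)^{217} = 26338966916848 + 190647794748965*t.

26338966916848 + 190647794748965*t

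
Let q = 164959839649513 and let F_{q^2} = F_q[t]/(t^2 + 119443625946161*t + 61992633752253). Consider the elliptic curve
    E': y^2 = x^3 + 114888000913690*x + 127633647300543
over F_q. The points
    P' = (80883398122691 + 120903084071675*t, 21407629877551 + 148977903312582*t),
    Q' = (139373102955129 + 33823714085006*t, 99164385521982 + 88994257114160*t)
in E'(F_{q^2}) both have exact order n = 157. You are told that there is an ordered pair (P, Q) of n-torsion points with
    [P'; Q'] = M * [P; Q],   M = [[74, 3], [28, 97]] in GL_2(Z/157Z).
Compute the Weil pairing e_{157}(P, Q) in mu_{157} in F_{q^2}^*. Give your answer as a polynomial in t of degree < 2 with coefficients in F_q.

47611481214265 + 13360813000931*t

e_{157} is bilinear + alternating on E[157], so e_{157}(74*P + 3*Q, 28*P + 97*Q) = e_{157}(P,Q)^(74*97-3*28).
74*97 - 3*28 = 7094; reduced mod 157: det = 29, inverse 65.
Double-and-add over 10011101: 8-1 doublings, 5-1 additions; each step l_{T,T}/v_{2T} or l_{T,P'}/v at Q'+S for random S.
The quotient is 53828801532301 + 59237353392714*t.
Raise to 65: e(P,Q) = 47611481214265 + 13360813000931*t in mu_{157}.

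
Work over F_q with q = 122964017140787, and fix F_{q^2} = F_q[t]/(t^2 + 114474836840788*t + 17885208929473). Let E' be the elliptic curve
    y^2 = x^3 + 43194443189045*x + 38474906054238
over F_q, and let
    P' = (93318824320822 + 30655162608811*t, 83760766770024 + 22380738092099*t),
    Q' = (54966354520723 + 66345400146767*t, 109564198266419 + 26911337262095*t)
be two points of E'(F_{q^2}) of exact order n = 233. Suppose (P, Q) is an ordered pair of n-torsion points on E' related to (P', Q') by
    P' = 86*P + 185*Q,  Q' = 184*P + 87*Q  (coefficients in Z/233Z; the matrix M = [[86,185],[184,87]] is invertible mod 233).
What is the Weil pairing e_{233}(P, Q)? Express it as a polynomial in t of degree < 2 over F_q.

20918451556568 + 13984678053913*t

Alternating bilinearity on E[233] (values in mu_{233} in F_{122964017140787^2}) gives e(P',Q') = e(P,Q)^det(M).
det M = 86*87 - 185*184 = -26558 = 4 (mod 233); 4^{-1} = 175 (mod 233).
Double-and-add over 11101001: 8-1 doublings, 5-1 additions; each step l_{T,T}/v_{2T} or l_{T,P'}/v at Q'+S for random S.
Result: e(P',Q') = 21689291617202 + 113920821795771*t.
e_{233}(P,Q) = (21689291617202 + 113920821795771*t)^{175} = 20918451556568 + 13984678053913*t.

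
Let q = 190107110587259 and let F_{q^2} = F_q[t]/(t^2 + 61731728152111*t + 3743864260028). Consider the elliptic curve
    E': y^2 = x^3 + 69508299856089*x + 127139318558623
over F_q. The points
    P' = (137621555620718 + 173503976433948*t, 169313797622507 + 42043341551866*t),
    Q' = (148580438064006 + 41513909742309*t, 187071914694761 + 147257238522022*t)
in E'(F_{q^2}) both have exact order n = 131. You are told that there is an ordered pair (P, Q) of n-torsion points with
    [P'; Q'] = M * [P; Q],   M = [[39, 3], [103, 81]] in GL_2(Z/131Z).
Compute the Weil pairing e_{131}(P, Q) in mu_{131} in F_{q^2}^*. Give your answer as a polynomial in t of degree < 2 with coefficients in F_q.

Under M = [[39,3],[103,81]] in GL_2(Z/131), e_{131}(P',Q') = e_{131}(P,Q)^(39*81-3*103 mod 131).
det M = 39*81 - 3*103 = 2850 = 99 (mod 131); 99^{-1} = 45 (mod 131).
Build f_{131,P'} and f_{131,Q'} via the 8-bit ladder of 131=10000011_2; evaluate at shifted divisors; quotient in F_{190107110587259^2}.
f_P(D_Q)/f_Q(D_P) = 131673875419328 + 124671553827298*t.
(131673875419328 + 124671553827298*t)^{45} mod (190107110587259,f) = 116328347444825 + 39036023225622*t.

116328347444825 + 39036023225622*t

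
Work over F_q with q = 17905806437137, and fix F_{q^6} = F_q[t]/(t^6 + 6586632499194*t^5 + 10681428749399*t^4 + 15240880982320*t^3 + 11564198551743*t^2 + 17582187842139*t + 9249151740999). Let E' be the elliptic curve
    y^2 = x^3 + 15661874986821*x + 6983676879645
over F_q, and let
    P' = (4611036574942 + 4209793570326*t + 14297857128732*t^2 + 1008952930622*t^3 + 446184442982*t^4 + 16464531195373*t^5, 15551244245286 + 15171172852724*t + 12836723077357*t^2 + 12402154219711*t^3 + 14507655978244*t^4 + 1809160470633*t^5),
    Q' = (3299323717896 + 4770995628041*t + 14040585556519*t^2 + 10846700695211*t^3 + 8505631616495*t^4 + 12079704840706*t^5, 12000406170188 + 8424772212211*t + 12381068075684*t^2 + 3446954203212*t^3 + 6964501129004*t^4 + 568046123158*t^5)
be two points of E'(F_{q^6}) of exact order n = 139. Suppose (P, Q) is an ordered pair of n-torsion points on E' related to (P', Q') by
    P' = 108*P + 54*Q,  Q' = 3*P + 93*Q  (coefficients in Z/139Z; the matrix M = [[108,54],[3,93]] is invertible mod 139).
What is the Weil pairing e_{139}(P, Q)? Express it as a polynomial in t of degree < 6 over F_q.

3875766263584 + 2760790976993*t + 1073286832680*t^2 + 3924699432082*t^3 + 13697448721332*t^4 + 2337057369115*t^5

The 139-Weil pairing on E[139] over F_{17905806437137} is alternating-bilinear: e_{139}(P',Q') = e_{139}(P,Q)^det(M).
Hence e(P,Q) = e(P',Q')^{107} where 107 = 13^{-1} mod 139.
Build f_{139,P'} and f_{139,Q'} via the 8-bit ladder of 139=10001011_2; evaluate at shifted divisors; quotient in F_{17905806437137^6}.
So e_{139}(P',Q') = 2772492586736 + 7453161426876*t + 5881311385489*t^2 + 1102962830188*t^3 + 9113242423132*t^4 + 8950122506563*t^5.
(2772492586736 + 7453161426876*t + 5881311385489*t^2 + 1102962830188*t^3 + 9113242423132*t^4 + 8950122506563*t^5)^{107} mod (17905806437137,f) = 3875766263584 + 2760790976993*t + 1073286832680*t^2 + 3924699432082*t^3 + 13697448721332*t^4 + 2337057369115*t^5.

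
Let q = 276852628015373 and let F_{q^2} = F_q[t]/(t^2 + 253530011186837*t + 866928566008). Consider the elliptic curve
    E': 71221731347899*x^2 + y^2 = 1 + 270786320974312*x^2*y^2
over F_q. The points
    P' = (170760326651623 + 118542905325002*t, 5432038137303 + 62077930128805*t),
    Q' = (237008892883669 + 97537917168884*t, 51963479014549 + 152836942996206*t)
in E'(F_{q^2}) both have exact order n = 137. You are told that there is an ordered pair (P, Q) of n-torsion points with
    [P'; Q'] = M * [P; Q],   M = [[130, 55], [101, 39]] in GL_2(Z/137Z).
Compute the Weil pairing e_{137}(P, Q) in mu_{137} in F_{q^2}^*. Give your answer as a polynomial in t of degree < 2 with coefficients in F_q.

7360011067030 + 52977355597799*t

Under M = [[130,55],[101,39]] in GL_2(Z/137), e_{137}(P',Q') = e_{137}(P,Q)^(130*39-55*101 mod 137).
Inverting 63 mod 137: 87. Thus e_{137}(P,Q) = e(P',Q')^{87}.
Map (x,y)_Ed via u=(1+y)/(1-y), v=(1+y)/((1-y)x) to Montgomery A=151167928042595,B=80963227661891; then to (a',b')=(142046469617408,137248231564583).
Double-and-add over 10001001: 8-1 doublings, 3-1 additions; each step l_{T,T}/v_{2T} or l_{T,P'}/v at Q'+S for random S.
The quotient is 129699603594651 + 84808744266901*t.
Raise to 87: e(P,Q) = 7360011067030 + 52977355597799*t in mu_{137}.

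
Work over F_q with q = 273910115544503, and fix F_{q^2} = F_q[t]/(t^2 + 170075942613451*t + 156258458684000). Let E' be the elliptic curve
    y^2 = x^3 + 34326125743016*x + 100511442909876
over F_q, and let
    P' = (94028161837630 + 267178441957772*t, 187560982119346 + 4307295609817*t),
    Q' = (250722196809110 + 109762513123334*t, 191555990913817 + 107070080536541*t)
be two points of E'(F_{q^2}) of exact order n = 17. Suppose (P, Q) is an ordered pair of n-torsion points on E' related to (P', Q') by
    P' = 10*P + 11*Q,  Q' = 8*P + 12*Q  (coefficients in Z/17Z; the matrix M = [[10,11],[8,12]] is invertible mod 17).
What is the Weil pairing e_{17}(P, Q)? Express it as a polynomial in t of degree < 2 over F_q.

144236753755532 + 174297601471336*t

e_{17} is bilinear + alternating on E[17], so e_{17}(10*P + 11*Q, 8*P + 12*Q) = e_{17}(P,Q)^(10*12-11*8).
det(M) mod 17 = 15; its inverse in (Z/17)^* is 8 (check: 15*8 mod 17 = 1).
Run Miller on y^2=x^3+34326125743016*x+100511442909876 over F_{273910115544503}: ladder 10001 (5 bits); e = f_P(D_Q)/f_Q(D_P).
e_{17}(P',Q') = 160675827601544 + 65182049871569*t.
Hence e(P,Q) = 144236753755532 + 174297601471336*t in F_{273910115544503^2}^*.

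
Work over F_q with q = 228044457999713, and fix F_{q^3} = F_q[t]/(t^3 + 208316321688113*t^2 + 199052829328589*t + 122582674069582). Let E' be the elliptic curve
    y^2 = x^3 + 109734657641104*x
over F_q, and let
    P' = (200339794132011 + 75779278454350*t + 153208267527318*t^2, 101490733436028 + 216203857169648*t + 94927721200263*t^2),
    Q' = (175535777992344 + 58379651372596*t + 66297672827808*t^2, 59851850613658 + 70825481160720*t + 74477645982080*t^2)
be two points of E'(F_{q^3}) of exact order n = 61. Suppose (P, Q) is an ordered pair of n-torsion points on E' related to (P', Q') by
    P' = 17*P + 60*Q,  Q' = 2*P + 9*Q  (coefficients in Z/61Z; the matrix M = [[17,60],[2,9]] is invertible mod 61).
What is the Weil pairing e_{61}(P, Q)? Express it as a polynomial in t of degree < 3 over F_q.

70805618802773 + 196791828192377*t + 47568340651953*t^2

e_{61}(aP+bQ,cP+dQ) = e_{61}(P,Q)^(ad-bc); with (a,b,c,d)=(17,60,2,9) this gives the det-61 law.
Inverting 33 mod 61: 37. Thus e_{61}(P,Q) = e(P',Q')^{37}.
Double-and-add over 111101: 6-1 doublings, 5-1 additions; each step l_{T,T}/v_{2T} or l_{T,P'}/v at Q'+S for random S.
Miller gives e_{61}(P',Q') = 206441096289506 + 137607098368623*t + 135446605469775*t^2 in F_{228044457999713^3}.
(206441096289506 + 137607098368623*t + 135446605469775*t^2)^{37} mod (228044457999713,f) = 70805618802773 + 196791828192377*t + 47568340651953*t^2.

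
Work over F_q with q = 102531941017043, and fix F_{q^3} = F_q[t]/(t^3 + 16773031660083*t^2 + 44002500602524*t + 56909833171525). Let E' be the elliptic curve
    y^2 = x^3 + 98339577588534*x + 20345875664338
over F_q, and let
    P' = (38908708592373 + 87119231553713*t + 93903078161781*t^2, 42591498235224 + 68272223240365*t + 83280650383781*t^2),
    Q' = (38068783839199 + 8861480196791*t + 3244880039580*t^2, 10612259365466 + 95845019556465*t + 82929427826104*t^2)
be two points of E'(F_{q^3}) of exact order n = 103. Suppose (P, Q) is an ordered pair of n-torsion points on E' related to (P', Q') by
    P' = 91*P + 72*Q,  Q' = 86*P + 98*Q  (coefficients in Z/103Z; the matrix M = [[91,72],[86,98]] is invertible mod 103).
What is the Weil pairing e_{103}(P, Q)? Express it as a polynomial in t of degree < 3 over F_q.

27115580097527 + 90786354785748*t + 100617418783197*t^2

Since e_{103}(P,P)=e_{103}(Q,Q)=1 and e_{103}(Q,P)=e_{103}(P,Q)^{-1}, expanding e_{103}(91*P + 72*Q,86*P + 98*Q) leaves e(P,Q)^det(M).
So e_{103}(P,Q) = e_{103}(P',Q')^{88}, since 48*88 = 1 mod 103.
n = 103 = (1100111)_2 (7 bits, wt 5); accumulate f_{103,P'}(Q'+S)/f_{103,P'}(S) along the 6-step ladder.
Miller gives e_{103}(P',Q') = 19163405786853 + 72171270715609*t + 101001153459842*t^2 in F_{102531941017043^3}.
Raise to 88: e(P,Q) = 27115580097527 + 90786354785748*t + 100617418783197*t^2 in mu_{103}.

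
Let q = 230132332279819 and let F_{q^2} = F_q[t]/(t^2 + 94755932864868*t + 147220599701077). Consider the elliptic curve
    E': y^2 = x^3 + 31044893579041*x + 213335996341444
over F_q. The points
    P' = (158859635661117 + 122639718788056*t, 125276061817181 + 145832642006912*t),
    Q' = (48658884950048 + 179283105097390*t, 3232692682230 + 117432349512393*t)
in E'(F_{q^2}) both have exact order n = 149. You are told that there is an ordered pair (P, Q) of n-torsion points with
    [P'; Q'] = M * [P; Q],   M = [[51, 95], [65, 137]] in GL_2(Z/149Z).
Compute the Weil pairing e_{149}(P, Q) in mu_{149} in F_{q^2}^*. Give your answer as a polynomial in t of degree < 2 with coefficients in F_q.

Alternating bilinearity on E[149] (values in mu_{149} in F_{230132332279819^2}) gives e(P',Q') = e(P,Q)^det(M).
det(M) mod 149 = 67; its inverse in (Z/149)^* is 129 (check: 67*129 mod 149 = 1).
Miller loop for e_{149} over F_{230132332279819^2}: bits of 149 = 10010101; 7 double steps + 3 add steps, l/v at each.
The quotient is 45727721365733 + 166738014592096*t.
Finally e_{149}(P,Q) = 32196577268030 + 138708263937874*t.

32196577268030 + 138708263937874*t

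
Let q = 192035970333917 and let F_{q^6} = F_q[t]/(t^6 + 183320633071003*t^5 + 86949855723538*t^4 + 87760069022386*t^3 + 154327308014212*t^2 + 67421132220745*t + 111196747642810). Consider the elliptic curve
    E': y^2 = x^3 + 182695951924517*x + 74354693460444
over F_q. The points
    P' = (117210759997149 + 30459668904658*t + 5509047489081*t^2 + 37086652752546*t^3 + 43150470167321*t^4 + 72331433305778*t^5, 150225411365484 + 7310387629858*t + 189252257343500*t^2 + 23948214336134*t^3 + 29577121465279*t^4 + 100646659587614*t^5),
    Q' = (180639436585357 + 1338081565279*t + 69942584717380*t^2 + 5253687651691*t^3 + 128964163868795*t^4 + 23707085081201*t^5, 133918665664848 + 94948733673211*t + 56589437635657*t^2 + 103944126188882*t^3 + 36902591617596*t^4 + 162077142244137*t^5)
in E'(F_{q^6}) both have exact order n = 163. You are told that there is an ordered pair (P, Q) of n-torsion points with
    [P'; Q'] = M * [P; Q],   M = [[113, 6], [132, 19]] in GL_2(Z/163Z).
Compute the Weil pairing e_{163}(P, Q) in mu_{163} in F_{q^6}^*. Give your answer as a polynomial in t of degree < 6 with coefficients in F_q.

147024984880490 + 108378516630155*t + 31899323265443*t^2 + 124294604118226*t^3 + 149117810717425*t^4 + 47774961145178*t^5

Under M = [[113,6],[132,19]] in GL_2(Z/163), e_{163}(P',Q') = e_{163}(P,Q)^(113*19-6*132 mod 163).
Inverting 51 mod 163: 16. Thus e_{163}(P,Q) = e(P',Q')^{16}.
n = 163 = (10100011)_2 (8 bits, wt 4); accumulate f_{163,P'}(Q'+S)/f_{163,P'}(S) along the 7-step ladder.
So e_{163}(P',Q') = 136920306066289 + 161805277588167*t + 111261401912268*t^2 + 190363318114985*t^3 + 119404871234669*t^4 + 15558096657699*t^5.
Finally e_{163}(P,Q) = 147024984880490 + 108378516630155*t + 31899323265443*t^2 + 124294604118226*t^3 + 149117810717425*t^4 + 47774961145178*t^5.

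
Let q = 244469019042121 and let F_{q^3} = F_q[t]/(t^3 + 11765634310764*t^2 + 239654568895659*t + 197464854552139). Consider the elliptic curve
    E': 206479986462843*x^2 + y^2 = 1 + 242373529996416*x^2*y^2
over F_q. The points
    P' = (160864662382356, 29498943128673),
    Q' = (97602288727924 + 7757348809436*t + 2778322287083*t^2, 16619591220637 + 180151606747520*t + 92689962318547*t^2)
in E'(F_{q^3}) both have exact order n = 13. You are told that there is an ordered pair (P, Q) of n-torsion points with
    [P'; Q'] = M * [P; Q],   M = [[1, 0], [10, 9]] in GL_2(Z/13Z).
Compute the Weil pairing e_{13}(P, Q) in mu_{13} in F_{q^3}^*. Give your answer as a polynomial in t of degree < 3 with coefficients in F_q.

e_{13} is bilinear + alternating on E[13], so e_{13}(1*P, 10*P + 9*Q) = e_{13}(P,Q)^(1*9-0*10).
1*9 - 0*10 = 9; reduced mod 13: det = 9, inverse 3.
Map (x,y)_Ed via u=(1+y)/(1-y), v=(1+y)/((1-y)x) to Montgomery A=164152945493466,B=148840134605348; then to (a',b')=(0,221301876459922).
Build f_{13,P'} and f_{13,Q'} via the 4-bit ladder of 13=1101_2; evaluate at shifted divisors; quotient in F_{244469019042121^3}.
Miller gives e_{13}(P',Q') = 202198941933962 + 82662812614130*t + 64449506943843*t^2 in F_{244469019042121^3}.
Thus e_{13}(P,Q) = 95245908647782 + 184167566109401*t + 187864051710167*t^2.

95245908647782 + 184167566109401*t + 187864051710167*t^2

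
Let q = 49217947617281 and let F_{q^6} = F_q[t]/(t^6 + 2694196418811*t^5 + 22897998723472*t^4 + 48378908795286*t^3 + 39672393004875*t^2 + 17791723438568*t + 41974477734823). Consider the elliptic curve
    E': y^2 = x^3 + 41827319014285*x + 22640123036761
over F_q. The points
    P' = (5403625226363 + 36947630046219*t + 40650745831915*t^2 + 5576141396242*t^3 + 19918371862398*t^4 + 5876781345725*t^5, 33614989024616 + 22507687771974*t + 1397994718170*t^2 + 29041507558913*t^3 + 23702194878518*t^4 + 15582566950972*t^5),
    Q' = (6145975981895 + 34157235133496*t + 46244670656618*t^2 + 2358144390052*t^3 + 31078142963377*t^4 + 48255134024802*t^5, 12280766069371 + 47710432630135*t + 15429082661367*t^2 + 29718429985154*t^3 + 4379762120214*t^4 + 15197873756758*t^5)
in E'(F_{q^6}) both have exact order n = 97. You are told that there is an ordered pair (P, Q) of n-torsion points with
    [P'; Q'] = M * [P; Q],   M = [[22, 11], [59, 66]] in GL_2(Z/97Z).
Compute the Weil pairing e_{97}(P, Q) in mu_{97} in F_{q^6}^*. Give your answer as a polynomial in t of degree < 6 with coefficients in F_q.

32186876685048 + 3249826709730*t + 21633129593042*t^2 + 46620032574002*t^3 + 7842042366832*t^4 + 4155618546989*t^5

Since e_{97}(P,P)=e_{97}(Q,Q)=1 and e_{97}(Q,P)=e_{97}(P,Q)^{-1}, expanding e_{97}(22*P + 11*Q,59*P + 66*Q) leaves e(P,Q)^det(M).
det M = 22*66 - 11*59 = 803 = 27 (mod 97); 27^{-1} = 18 (mod 97).
Double-and-add over 1100001: 7-1 doublings, 3-1 additions; each step l_{T,T}/v_{2T} or l_{T,P'}/v at Q'+S for random S.
So e_{97}(P',Q') = 42031268307522 + 1316191863951*t + 13694164199568*t^2 + 1404469018039*t^3 + 28312658735179*t^4 + 40587602390394*t^5.
Thus e_{97}(P,Q) = 32186876685048 + 3249826709730*t + 21633129593042*t^2 + 46620032574002*t^3 + 7842042366832*t^4 + 4155618546989*t^5.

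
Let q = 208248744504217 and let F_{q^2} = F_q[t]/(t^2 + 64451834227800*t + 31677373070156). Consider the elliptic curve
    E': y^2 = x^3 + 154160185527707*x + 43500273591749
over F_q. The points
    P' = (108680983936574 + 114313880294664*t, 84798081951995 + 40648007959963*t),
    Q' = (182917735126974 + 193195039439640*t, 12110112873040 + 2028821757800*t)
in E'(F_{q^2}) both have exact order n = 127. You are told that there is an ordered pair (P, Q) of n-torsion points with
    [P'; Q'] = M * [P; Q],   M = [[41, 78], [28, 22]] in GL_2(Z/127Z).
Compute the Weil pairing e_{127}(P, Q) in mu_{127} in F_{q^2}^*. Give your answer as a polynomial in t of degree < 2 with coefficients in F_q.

e_{127} is bilinear + alternating on E[127], so e_{127}(41*P + 78*Q, 28*P + 22*Q) = e_{127}(P,Q)^(41*22-78*28).
Hence e(P,Q) = e(P',Q')^{74} where 74 = 115^{-1} mod 127.
7-bit Miller (1111111) on E'/F_{208248744504217} with a'=154160185527707, b'=43500273591749: accumulate tangent/chord ratios at Q'+S and P'+S'.
The quotient is 117475065582661 + 2132351151243*t.
Raise to 74: e(P,Q) = 197949863078924 + 24027657522162*t in mu_{127}.

197949863078924 + 24027657522162*t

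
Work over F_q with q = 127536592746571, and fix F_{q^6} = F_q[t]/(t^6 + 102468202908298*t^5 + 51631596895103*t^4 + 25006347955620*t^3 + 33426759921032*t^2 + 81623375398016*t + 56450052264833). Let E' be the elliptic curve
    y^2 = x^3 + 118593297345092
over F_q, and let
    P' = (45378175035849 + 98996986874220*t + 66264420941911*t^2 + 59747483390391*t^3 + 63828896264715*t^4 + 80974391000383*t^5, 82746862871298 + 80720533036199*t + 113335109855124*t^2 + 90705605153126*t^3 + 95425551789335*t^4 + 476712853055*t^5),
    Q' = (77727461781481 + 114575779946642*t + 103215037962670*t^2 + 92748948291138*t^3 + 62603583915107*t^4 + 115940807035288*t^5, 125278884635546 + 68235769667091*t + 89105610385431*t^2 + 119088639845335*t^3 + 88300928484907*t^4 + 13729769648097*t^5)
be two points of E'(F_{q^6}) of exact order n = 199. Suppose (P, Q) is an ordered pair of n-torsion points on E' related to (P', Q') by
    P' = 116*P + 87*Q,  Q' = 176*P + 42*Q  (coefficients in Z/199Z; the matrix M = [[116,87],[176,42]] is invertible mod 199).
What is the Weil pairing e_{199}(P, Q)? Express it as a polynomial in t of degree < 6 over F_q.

56605636132701 + 122871913899473*t + 49346883163172*t^2 + 51328571666990*t^3 + 102325442455572*t^4 + 74153493178401*t^5

e_{199} is bilinear + alternating on E[199], so e_{199}(116*P + 87*Q, 176*P + 42*Q) = e_{199}(P,Q)^(116*42-87*176).
det M = 116*42 - 87*176 = -10440 = 107 (mod 199); 107^{-1} = 93 (mod 199).
Run Miller on y^2=x^3+118593297345092 over F_{127536592746571}: ladder 11000111 (8 bits); e = f_P(D_Q)/f_Q(D_P).
Result: e(P',Q') = 16283421620436 + 121862692743809*t + 58711420026262*t^2 + 27613416132447*t^3 + 85776561557264*t^4 + 104949648007622*t^5.
Hence e(P,Q) = 56605636132701 + 122871913899473*t + 49346883163172*t^2 + 51328571666990*t^3 + 102325442455572*t^4 + 74153493178401*t^5 in F_{127536592746571^6}^*.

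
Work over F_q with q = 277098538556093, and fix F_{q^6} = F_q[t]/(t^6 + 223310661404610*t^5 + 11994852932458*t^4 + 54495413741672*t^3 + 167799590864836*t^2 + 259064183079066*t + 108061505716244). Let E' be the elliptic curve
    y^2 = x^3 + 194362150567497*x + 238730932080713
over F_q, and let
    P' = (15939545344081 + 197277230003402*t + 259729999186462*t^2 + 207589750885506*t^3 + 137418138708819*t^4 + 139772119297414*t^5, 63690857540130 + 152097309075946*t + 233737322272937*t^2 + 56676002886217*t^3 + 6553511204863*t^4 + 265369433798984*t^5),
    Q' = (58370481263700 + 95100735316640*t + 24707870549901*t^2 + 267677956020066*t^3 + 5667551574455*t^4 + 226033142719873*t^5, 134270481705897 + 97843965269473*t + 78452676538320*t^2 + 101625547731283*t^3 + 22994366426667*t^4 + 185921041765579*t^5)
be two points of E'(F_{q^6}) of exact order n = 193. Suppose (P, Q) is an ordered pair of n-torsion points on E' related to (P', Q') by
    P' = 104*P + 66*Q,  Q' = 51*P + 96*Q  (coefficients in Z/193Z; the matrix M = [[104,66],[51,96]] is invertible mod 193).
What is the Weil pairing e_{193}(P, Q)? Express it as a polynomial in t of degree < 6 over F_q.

29802331029849 + 119986142769608*t + 20926491508973*t^2 + 38324672147907*t^3 + 171346572393543*t^4 + 160800600221420*t^5

The 193-Weil pairing on E[193] over F_{277098538556093} is alternating-bilinear: e_{193}(P',Q') = e_{193}(P,Q)^det(M).
det(M) mod 193 = 56; its inverse in (Z/193)^* is 162 (check: 56*162 mod 193 = 1).
Run Miller on y^2=x^3+194362150567497*x+238730932080713 over F_{277098538556093}: ladder 11000001 (8 bits); e = f_P(D_Q)/f_Q(D_P).
The quotient is 127293704872938 + 258300023818061*t + 141240691178978*t^2 + 17303365187610*t^3 + 22090128674295*t^4 + 244673209568417*t^5.
(127293704872938 + 258300023818061*t + 141240691178978*t^2 + 17303365187610*t^3 + 22090128674295*t^4 + 244673209568417*t^5)^{162} mod (277098538556093,f) = 29802331029849 + 119986142769608*t + 20926491508973*t^2 + 38324672147907*t^3 + 171346572393543*t^4 + 160800600221420*t^5.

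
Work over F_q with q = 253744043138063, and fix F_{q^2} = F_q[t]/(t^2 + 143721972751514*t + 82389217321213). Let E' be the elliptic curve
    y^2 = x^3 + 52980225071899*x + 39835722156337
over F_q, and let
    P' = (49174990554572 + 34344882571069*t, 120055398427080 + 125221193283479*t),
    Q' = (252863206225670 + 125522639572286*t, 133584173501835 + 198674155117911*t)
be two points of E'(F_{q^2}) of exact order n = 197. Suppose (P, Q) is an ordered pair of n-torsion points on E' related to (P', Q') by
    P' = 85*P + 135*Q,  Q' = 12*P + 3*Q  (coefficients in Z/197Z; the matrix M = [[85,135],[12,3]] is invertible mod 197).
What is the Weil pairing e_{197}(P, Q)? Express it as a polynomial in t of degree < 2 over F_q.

83689032618497 + 81741857385497*t

e_{197}(aP+bQ,cP+dQ) = e_{197}(P,Q)^(ad-bc); with (a,b,c,d)=(85,135,12,3) this gives the det-197 law.
det(M) mod 197 = 14; its inverse in (Z/197)^* is 183 (check: 14*183 mod 197 = 1).
n = 197 = (11000101)_2 (8 bits, wt 4); accumulate f_{197,P'}(Q'+S)/f_{197,P'}(S) along the 7-step ladder.
e_{197}(P',Q') = 58631551307783 + 237400475077704*t.
e_{197}(P,Q) = (58631551307783 + 237400475077704*t)^{183} = 83689032618497 + 81741857385497*t.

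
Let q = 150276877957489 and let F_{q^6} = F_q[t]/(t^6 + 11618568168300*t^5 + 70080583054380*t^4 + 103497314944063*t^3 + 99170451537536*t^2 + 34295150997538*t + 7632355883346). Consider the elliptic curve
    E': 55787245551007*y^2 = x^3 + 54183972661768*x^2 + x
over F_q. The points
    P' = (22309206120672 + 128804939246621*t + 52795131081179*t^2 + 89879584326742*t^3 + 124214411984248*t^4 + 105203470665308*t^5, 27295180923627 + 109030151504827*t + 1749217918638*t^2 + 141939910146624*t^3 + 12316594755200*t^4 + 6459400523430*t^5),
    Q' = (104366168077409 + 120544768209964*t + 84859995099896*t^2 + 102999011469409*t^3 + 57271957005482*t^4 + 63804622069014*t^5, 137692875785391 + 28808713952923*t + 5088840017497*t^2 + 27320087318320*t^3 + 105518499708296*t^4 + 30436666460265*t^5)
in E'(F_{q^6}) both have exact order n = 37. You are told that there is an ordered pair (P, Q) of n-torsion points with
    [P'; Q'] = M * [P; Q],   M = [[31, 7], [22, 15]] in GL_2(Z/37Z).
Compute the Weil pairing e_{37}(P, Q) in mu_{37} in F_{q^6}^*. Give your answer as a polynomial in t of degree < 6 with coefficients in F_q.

e_{37} is bilinear + alternating on E[37], so e_{37}(31*P + 7*Q, 22*P + 15*Q) = e_{37}(P,Q)^(31*15-7*22).
So e_{37}(P,Q) = e_{37}(P',Q')^{5}, since 15*5 = 1 mod 37.
Montgomery->Weierstrass: x_W = 26292274502960*x+145294274565604, y_W=26292274502960*y on F_{150276877957489}; lands on y^2=x^3+148757949782037*x.
Miller loop for e_{37} over F_{150276877957489^6}: bits of 37 = 100101; 5 double steps + 2 add steps, l/v at each.
Result: e(P',Q') = 128033743957172 + 25342886550300*t + 32939336233429*t^2 + 43560728980358*t^3 + 128441321843690*t^4 + 60450497530423*t^5.
Hence e(P,Q) = 135248052533010 + 67746732577085*t + 28500213901398*t^2 + 9875943461329*t^3 + 35104015833744*t^4 + 38439046516040*t^5 in F_{150276877957489^6}^*.

135248052533010 + 67746732577085*t + 28500213901398*t^2 + 9875943461329*t^3 + 35104015833744*t^4 + 38439046516040*t^5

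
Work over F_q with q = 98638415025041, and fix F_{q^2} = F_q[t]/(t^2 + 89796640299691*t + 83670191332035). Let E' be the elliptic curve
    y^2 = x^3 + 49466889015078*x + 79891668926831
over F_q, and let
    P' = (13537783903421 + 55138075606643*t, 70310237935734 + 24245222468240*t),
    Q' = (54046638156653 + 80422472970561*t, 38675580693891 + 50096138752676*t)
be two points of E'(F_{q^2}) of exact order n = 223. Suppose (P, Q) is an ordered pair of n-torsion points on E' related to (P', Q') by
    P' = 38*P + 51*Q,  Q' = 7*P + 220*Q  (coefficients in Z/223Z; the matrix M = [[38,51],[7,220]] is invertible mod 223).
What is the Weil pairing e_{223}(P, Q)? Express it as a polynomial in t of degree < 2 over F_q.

Since e_{223}(P,P)=e_{223}(Q,Q)=1 and e_{223}(Q,P)=e_{223}(P,Q)^{-1}, expanding e_{223}(38*P + 51*Q,7*P + 220*Q) leaves e(P,Q)^det(M).
38*220 - 51*7 = 8003; reduced mod 223: det = 198, inverse 107.
Build f_{223,P'} and f_{223,Q'} via the 8-bit ladder of 223=11011111_2; evaluate at shifted divisors; quotient in F_{98638415025041^2}.
e_{223}(P',Q') = 63663634717454 + 1555257920060*t.
Finally e_{223}(P,Q) = 33843711614701 + 87186268628177*t.

33843711614701 + 87186268628177*t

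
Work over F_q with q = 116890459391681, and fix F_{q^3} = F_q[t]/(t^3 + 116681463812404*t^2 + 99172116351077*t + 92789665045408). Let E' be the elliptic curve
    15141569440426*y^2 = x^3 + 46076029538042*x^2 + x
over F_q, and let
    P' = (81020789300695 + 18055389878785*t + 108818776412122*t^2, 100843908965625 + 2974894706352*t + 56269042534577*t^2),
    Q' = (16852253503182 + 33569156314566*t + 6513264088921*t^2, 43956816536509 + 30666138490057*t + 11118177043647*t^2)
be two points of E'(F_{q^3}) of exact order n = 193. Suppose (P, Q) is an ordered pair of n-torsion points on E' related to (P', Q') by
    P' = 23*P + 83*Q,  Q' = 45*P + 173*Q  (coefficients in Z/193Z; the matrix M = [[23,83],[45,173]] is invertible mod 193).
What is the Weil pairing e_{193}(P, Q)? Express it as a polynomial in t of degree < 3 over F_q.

e_{193} is bilinear + alternating on E[193], so e_{193}(23*P + 83*Q, 45*P + 173*Q) = e_{193}(P,Q)^(23*173-83*45).
23*173 - 83*45 = 244; reduced mod 193: det = 51, inverse 53.
Montgomery->Weierstrass: x_W = 32703353438111*x+30954199100335, y_W=32703353438111*y on F_{116890459391681}; lands on y^2=x^3+14708054391863*x+14996625011159.
Double-and-add over 11000001: 8-1 doublings, 3-1 additions; each step l_{T,T}/v_{2T} or l_{T,P'}/v at Q'+S for random S.
So e_{193}(P',Q') = 45144200941122 + 297554427888*t + 13956323501510*t^2.
(45144200941122 + 297554427888*t + 13956323501510*t^2)^{53} mod (116890459391681,f) = 83126034980961 + 103722862812471*t + 17557971833657*t^2.

83126034980961 + 103722862812471*t + 17557971833657*t^2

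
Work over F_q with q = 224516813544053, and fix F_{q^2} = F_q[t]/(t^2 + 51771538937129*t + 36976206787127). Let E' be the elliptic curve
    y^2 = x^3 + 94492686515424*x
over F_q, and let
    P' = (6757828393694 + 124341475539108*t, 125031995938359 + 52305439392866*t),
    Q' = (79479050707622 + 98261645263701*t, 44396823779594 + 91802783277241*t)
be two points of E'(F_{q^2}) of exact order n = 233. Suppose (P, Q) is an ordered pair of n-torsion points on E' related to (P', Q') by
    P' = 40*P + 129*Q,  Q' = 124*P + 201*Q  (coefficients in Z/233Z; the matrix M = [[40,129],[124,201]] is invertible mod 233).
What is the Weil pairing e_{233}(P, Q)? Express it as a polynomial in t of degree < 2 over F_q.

191467645537667 + 97509439427884*t

e_{233} is bilinear + alternating on E[233], so e_{233}(40*P + 129*Q, 124*P + 201*Q) = e_{233}(P,Q)^(40*201-129*124).
Hence e(P,Q) = e(P',Q')^{185} where 185 = 199^{-1} mod 233.
8-bit Miller (11101001) on E'/F_{224516813544053} with a'=94492686515424, b'=0: accumulate tangent/chord ratios at Q'+S and P'+S'.
So e_{233}(P',Q') = 123135073585627 + 79972957196325*t.
(123135073585627 + 79972957196325*t)^{185} mod (224516813544053,f) = 191467645537667 + 97509439427884*t.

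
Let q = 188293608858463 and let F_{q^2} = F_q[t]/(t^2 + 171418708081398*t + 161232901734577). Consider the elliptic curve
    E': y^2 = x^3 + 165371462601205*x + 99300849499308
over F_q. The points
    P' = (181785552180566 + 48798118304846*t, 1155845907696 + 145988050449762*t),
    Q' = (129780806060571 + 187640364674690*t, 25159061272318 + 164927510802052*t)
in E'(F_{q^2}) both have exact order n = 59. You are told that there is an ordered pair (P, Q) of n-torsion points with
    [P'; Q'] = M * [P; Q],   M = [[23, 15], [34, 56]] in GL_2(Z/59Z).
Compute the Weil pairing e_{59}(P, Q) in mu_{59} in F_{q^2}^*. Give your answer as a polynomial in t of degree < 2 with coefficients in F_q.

e_{59} is bilinear + alternating on E[59], so e_{59}(23*P + 15*Q, 34*P + 56*Q) = e_{59}(P,Q)^(23*56-15*34).
det(M) mod 59 = 11; its inverse in (Z/59)^* is 43 (check: 11*43 mod 59 = 1).
Build f_{59,P'} and f_{59,Q'} via the 6-bit ladder of 59=111011_2; evaluate at shifted divisors; quotient in F_{188293608858463^2}.
So e_{59}(P',Q') = 148213844150527 + 96182986709727*t.
Raise to 43: e(P,Q) = 171756410197614 + 4202715960634*t in mu_{59}.

171756410197614 + 4202715960634*t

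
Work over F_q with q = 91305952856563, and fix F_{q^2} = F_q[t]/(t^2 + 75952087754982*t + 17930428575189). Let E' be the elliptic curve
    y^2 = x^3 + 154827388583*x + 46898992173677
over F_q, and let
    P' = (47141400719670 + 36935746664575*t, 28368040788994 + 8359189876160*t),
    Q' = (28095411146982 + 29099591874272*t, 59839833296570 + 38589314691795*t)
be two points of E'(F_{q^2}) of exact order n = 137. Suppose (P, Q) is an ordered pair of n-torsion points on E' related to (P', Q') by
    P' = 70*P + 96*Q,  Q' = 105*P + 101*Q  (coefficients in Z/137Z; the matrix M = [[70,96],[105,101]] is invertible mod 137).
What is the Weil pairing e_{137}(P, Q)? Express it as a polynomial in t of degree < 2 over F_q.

5151926623272 + 88685567004058*t

e_{137}(aP+bQ,cP+dQ) = e_{137}(P,Q)^(ad-bc); with (a,b,c,d)=(70,96,105,101) this gives the det-137 law.
det M = 70*101 - 96*105 = -3010 = 4 (mod 137); 4^{-1} = 103 (mod 137).
Miller loop for e_{137} over F_{91305952856563^2}: bits of 137 = 10001001; 7 double steps + 2 add steps, l/v at each.
e_{137}(P',Q') = 72172320177757 + 2854247081283*t.
Raise to 103: e(P,Q) = 5151926623272 + 88685567004058*t in mu_{137}.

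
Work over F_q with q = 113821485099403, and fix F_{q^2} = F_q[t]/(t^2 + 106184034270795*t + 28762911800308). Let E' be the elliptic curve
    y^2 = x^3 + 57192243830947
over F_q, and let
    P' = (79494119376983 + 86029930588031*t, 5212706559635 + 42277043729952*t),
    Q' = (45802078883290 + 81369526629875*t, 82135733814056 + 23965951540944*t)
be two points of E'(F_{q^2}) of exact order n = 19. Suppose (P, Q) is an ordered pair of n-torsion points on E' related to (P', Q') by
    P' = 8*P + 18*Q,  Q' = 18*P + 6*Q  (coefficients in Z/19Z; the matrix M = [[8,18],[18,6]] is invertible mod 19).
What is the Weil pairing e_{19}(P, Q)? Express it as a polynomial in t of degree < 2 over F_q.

Under M = [[8,18],[18,6]] in GL_2(Z/19), e_{19}(P',Q') = e_{19}(P,Q)^(8*6-18*18 mod 19).
Inverting 9 mod 19: 17. Thus e_{19}(P,Q) = e(P',Q')^{17}.
Miller loop for e_{19} over F_{113821485099403^2}: bits of 19 = 10011; 4 double steps + 2 add steps, l/v at each.
Result: e(P',Q') = 37092420930425 + 94790716617031*t.
Thus e_{19}(P,Q) = 13820857616525 + 111133121559960*t.

13820857616525 + 111133121559960*t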